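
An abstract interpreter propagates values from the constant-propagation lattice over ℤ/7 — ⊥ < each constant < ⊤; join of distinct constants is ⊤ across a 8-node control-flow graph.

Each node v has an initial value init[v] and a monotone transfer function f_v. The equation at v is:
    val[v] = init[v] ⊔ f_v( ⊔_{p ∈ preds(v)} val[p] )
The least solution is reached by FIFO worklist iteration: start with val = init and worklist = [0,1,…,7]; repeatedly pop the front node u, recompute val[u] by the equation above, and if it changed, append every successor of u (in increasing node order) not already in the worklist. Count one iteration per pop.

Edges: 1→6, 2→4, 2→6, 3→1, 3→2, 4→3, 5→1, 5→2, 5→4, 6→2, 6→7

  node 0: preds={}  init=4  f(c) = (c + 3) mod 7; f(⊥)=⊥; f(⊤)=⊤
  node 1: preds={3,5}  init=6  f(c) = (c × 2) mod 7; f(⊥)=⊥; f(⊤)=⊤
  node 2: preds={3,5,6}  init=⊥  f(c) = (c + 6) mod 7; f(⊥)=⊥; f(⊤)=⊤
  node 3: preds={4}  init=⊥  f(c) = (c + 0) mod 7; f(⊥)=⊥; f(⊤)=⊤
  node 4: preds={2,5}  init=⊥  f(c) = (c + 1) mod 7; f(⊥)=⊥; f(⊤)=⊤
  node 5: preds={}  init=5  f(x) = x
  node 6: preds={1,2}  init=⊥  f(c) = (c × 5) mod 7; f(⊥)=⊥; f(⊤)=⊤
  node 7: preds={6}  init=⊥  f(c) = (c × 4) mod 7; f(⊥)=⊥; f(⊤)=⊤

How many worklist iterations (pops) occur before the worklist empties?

13

Iteration log — 13 steps:
  step 1. node 0  ⊔preds=⊥  new=4  stable
  step 2. node 1  ⊔preds=5  new=⊤  old=6  +wl: 
  step 3. node 2  ⊔preds=5  new=4  old=⊥  +wl: 
  step 4. node 3  ⊔preds=⊥  new=⊥  stable
  step 5. node 4  ⊔preds=⊤  new=⊤  old=⊥  +wl: 3
  step 6. node 5  ⊔preds=⊥  new=5  stable
  step 7. node 6  ⊔preds=⊤  new=⊤  old=⊥  +wl: 2
  step 8. node 7  ⊔preds=⊤  new=⊤  old=⊥  +wl: 
  step 9. node 3  ⊔preds=⊤  new=⊤  old=⊥  +wl: 1
  step 10. node 2  ⊔preds=⊤  new=⊤  old=4  +wl: 4,6
  step 11. node 1  ⊔preds=⊤  new=⊤  stable
  step 12. node 4  ⊔preds=⊤  new=⊤  stable
  step 13. node 6  ⊔preds=⊤  new=⊤  stable

Least fixpoint reached:
  node 0: 4
  node 1: ⊤
  node 2: ⊤
  node 3: ⊤
  node 4: ⊤
  node 5: 5
  node 6: ⊤
  node 7: ⊤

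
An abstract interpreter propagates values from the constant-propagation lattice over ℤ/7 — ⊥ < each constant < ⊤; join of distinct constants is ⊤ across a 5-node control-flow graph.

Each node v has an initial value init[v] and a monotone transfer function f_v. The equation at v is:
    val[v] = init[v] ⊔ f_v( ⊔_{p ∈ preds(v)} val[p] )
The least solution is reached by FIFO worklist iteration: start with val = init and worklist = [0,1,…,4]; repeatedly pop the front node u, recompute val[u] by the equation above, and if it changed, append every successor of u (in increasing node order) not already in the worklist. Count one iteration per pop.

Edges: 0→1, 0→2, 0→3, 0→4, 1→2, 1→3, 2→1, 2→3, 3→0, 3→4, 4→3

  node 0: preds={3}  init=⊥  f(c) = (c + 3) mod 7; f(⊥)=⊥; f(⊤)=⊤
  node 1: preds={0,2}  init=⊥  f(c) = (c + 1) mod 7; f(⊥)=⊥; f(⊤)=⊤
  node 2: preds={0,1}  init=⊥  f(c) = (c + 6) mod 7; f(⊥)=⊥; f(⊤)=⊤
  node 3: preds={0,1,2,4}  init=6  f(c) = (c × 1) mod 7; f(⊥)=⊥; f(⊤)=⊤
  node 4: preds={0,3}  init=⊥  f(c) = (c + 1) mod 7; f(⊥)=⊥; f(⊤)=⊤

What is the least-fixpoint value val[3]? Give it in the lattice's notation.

Worklist (11 pops):
  #1 pop 0: in=6 → 2 (was ⊥); enqueue []
  #2 pop 1: in=2 → 3 (was ⊥); enqueue []
  #3 pop 2: in=⊤ → ⊤ (was ⊥); enqueue [1]
  #4 pop 3: in=⊤ → ⊤ (was 6); enqueue [0]
  #5 pop 4: in=⊤ → ⊤ (was ⊥); enqueue [3]
  #6 pop 1: in=⊤ → ⊤ (was 3); enqueue [2]
  #7 pop 0: in=⊤ → ⊤ (was 2); enqueue [1,4]
  #8 pop 3: in=⊤ → ⊤ (no change)
  #9 pop 2: in=⊤ → ⊤ (no change)
  #10 pop 1: in=⊤ → ⊤ (no change)
  #11 pop 4: in=⊤ → ⊤ (no change)

Fixpoint:
  val[0] = ⊤
  val[1] = ⊤
  val[2] = ⊤
  val[3] = ⊤
  val[4] = ⊤

⊤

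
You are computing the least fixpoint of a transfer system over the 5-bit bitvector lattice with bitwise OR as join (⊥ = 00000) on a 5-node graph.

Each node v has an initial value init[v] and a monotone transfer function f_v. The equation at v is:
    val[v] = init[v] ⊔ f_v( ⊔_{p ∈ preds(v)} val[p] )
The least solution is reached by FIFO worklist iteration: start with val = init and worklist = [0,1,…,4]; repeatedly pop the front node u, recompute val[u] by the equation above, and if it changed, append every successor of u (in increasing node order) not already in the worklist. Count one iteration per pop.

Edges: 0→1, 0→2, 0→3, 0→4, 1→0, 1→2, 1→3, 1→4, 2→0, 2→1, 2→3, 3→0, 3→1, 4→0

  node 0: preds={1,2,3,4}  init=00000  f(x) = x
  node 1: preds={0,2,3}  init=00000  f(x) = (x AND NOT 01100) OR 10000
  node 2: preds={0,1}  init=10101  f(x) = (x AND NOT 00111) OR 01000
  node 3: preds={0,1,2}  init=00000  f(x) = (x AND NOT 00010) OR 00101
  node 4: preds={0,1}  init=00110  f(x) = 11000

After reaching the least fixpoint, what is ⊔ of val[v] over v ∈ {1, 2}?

Trace (10 dequeues):
  [1] u=0 | in 10111 | out 10111 | prev 00000 | push {}
  [2] u=1 | in 10111 | out 10011 | prev 00000 | push {0}
  [3] u=2 | in 10111 | out 11101 | prev 10101 | push {1}
  [4] u=3 | in 11111 | out 11101 | prev 00000 | push {}
  [5] u=4 | in 10111 | out 11110 | prev 00110 | push {}
  [6] u=0 | in 11111 | out 11111 | prev 10111 | push {2,3,4}
  [7] u=1 | in 11111 | out 10011 | ==
  [8] u=2 | in 11111 | out 11101 | ==
  [9] u=3 | in 11111 | out 11101 | ==
  [10] u=4 | in 11111 | out 11110 | ==

Converged values:
  [0] 11111
  [1] 10011
  [2] 11101
  [3] 11101
  [4] 11110

11111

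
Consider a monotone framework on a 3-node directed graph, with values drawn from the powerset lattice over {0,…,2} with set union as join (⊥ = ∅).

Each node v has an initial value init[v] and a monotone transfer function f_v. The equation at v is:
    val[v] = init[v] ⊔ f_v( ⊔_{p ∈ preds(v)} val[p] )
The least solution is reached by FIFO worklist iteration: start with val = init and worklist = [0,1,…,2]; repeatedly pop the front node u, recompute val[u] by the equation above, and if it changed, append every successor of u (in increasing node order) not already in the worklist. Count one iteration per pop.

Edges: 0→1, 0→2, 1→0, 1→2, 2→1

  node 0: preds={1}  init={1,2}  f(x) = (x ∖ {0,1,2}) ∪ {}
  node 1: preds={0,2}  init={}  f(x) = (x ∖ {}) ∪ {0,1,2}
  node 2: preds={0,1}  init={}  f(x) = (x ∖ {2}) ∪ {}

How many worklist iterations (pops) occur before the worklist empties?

Worklist (5 pops):
  #1 pop 0: in={} → {1,2} (no change)
  #2 pop 1: in={1,2} → {0,1,2} (was {}); enqueue [0]
  #3 pop 2: in={0,1,2} → {0,1} (was {}); enqueue [1]
  #4 pop 0: in={0,1,2} → {1,2} (no change)
  #5 pop 1: in={0,1,2} → {0,1,2} (no change)

Fixpoint:
  val[0] = {1,2}
  val[1] = {0,1,2}
  val[2] = {0,1}

5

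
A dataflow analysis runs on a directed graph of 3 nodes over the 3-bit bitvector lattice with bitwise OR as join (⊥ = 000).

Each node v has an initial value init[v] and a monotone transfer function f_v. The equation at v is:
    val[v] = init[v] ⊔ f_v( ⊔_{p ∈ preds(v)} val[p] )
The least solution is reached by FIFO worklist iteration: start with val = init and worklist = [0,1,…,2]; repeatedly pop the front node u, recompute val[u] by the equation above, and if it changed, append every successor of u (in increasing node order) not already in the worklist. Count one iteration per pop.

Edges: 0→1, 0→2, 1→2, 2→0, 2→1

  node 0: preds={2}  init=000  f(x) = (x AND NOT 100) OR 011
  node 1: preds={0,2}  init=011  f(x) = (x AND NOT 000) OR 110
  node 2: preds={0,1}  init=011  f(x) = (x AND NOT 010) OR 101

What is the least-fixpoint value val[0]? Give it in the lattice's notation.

011

Iteration log — 5 steps:
  step 1. node 0  ⊔preds=011  new=011  old=000  +wl: 
  step 2. node 1  ⊔preds=011  new=111  old=011  +wl: 
  step 3. node 2  ⊔preds=111  new=111  old=011  +wl: 0,1
  step 4. node 0  ⊔preds=111  new=011  stable
  step 5. node 1  ⊔preds=111  new=111  stable

Least fixpoint reached:
  node 0: 011
  node 1: 111
  node 2: 111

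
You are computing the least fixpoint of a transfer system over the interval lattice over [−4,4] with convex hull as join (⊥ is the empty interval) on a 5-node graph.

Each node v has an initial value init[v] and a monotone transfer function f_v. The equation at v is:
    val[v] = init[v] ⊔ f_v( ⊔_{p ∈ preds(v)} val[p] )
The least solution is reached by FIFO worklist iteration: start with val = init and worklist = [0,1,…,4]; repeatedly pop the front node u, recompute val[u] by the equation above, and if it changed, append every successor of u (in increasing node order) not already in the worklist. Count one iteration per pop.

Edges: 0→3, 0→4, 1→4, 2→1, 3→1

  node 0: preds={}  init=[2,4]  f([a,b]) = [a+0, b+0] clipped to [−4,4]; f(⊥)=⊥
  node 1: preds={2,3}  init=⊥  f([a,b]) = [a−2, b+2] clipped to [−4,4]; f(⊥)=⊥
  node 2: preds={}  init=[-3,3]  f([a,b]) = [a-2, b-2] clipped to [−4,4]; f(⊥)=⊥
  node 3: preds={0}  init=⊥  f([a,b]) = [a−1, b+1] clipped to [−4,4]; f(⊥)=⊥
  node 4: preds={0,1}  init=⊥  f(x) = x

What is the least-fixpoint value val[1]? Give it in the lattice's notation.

[-4,4]

Worklist (6 pops):
  #1 pop 0: in=⊥ → [2,4] (no change)
  #2 pop 1: in=[-3,3] → [-4,4] (was ⊥); enqueue []
  #3 pop 2: in=⊥ → [-3,3] (no change)
  #4 pop 3: in=[2,4] → [1,4] (was ⊥); enqueue [1]
  #5 pop 4: in=[-4,4] → [-4,4] (was ⊥); enqueue []
  #6 pop 1: in=[-3,4] → [-4,4] (no change)

Fixpoint:
  val[0] = [2,4]
  val[1] = [-4,4]
  val[2] = [-3,3]
  val[3] = [1,4]
  val[4] = [-4,4]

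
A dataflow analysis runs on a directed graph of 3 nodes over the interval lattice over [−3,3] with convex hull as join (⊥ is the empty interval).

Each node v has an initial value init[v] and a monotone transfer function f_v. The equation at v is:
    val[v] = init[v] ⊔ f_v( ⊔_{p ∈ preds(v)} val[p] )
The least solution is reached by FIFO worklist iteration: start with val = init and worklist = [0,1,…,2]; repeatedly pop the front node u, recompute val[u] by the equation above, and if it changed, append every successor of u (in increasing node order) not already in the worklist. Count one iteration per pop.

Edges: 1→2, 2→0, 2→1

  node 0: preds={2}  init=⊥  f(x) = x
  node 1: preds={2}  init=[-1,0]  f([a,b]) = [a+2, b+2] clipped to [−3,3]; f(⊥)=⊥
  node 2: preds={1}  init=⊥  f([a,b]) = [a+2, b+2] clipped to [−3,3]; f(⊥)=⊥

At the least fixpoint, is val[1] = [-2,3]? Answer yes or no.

no

Worklist (8 pops):
  #1 pop 0: in=⊥ → ⊥ (no change)
  #2 pop 1: in=⊥ → [-1,0] (no change)
  #3 pop 2: in=[-1,0] → [1,2] (was ⊥); enqueue [0,1]
  #4 pop 0: in=[1,2] → [1,2] (was ⊥); enqueue []
  #5 pop 1: in=[1,2] → [-1,3] (was [-1,0]); enqueue [2]
  #6 pop 2: in=[-1,3] → [1,3] (was [1,2]); enqueue [0,1]
  #7 pop 0: in=[1,3] → [1,3] (was [1,2]); enqueue []
  #8 pop 1: in=[1,3] → [-1,3] (no change)

Fixpoint:
  val[0] = [1,3]
  val[1] = [-1,3]
  val[2] = [1,3]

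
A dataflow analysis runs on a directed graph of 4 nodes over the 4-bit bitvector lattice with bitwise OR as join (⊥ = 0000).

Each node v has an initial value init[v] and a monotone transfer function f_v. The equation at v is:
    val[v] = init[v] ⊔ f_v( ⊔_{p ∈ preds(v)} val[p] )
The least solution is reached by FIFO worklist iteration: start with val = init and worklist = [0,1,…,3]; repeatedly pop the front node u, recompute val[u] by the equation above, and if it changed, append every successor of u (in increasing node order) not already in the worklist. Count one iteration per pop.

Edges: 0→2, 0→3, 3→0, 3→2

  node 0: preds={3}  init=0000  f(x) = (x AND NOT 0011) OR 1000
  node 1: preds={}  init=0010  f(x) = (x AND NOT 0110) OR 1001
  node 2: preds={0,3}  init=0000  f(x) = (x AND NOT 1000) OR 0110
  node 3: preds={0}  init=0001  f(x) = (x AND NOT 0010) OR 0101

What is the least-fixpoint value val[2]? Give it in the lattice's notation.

Iteration log — 7 steps:
  step 1. node 0  ⊔preds=0001  new=1000  old=0000  +wl: 
  step 2. node 1  ⊔preds=0000  new=1011  old=0010  +wl: 
  step 3. node 2  ⊔preds=1001  new=0111  old=0000  +wl: 
  step 4. node 3  ⊔preds=1000  new=1101  old=0001  +wl: 0,2
  step 5. node 0  ⊔preds=1101  new=1100  old=1000  +wl: 3
  step 6. node 2  ⊔preds=1101  new=0111  stable
  step 7. node 3  ⊔preds=1100  new=1101  stable

Least fixpoint reached:
  node 0: 1100
  node 1: 1011
  node 2: 0111
  node 3: 1101

0111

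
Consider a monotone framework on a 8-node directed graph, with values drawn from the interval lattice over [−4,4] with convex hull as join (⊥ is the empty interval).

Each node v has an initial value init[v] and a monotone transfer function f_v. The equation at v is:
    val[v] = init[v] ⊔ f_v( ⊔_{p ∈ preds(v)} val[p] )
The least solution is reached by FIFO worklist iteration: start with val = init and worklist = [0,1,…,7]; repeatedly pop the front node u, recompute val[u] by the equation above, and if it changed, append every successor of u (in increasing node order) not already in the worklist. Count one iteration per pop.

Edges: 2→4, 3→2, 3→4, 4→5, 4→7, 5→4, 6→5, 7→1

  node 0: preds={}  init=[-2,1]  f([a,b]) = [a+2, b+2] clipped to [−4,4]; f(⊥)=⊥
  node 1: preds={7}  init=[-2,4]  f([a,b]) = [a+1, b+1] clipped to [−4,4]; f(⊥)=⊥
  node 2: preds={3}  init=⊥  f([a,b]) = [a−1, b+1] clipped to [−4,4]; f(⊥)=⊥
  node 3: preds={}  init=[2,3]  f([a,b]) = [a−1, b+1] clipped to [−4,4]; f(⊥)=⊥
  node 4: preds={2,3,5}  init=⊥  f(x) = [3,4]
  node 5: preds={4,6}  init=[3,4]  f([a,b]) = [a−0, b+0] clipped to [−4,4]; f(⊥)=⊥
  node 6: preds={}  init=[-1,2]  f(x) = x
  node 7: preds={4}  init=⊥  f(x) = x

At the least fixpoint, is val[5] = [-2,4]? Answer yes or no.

Worklist (10 pops):
  #1 pop 0: in=⊥ → [-2,1] (no change)
  #2 pop 1: in=⊥ → [-2,4] (no change)
  #3 pop 2: in=[2,3] → [1,4] (was ⊥); enqueue []
  #4 pop 3: in=⊥ → [2,3] (no change)
  #5 pop 4: in=[1,4] → [3,4] (was ⊥); enqueue []
  #6 pop 5: in=[-1,4] → [-1,4] (was [3,4]); enqueue [4]
  #7 pop 6: in=⊥ → [-1,2] (no change)
  #8 pop 7: in=[3,4] → [3,4] (was ⊥); enqueue [1]
  #9 pop 4: in=[-1,4] → [3,4] (no change)
  #10 pop 1: in=[3,4] → [-2,4] (no change)

Fixpoint:
  val[0] = [-2,1]
  val[1] = [-2,4]
  val[2] = [1,4]
  val[3] = [2,3]
  val[4] = [3,4]
  val[5] = [-1,4]
  val[6] = [-1,2]
  val[7] = [3,4]

no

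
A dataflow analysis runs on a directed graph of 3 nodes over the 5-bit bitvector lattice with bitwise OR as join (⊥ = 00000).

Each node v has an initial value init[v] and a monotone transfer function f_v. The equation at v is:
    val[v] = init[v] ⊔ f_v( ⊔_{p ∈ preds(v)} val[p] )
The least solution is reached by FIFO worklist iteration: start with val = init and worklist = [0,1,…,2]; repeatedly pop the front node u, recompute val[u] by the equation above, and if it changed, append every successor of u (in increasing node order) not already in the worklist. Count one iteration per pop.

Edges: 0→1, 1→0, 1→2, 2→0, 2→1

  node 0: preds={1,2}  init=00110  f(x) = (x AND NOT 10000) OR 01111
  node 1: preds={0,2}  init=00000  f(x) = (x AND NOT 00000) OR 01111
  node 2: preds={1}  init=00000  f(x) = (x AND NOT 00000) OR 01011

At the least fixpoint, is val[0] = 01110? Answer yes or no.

no

Trace (5 dequeues):
  [1] u=0 | in 00000 | out 01111 | prev 00110 | push {}
  [2] u=1 | in 01111 | out 01111 | prev 00000 | push {0}
  [3] u=2 | in 01111 | out 01111 | prev 00000 | push {1}
  [4] u=0 | in 01111 | out 01111 | ==
  [5] u=1 | in 01111 | out 01111 | ==

Converged values:
  [0] 01111
  [1] 01111
  [2] 01111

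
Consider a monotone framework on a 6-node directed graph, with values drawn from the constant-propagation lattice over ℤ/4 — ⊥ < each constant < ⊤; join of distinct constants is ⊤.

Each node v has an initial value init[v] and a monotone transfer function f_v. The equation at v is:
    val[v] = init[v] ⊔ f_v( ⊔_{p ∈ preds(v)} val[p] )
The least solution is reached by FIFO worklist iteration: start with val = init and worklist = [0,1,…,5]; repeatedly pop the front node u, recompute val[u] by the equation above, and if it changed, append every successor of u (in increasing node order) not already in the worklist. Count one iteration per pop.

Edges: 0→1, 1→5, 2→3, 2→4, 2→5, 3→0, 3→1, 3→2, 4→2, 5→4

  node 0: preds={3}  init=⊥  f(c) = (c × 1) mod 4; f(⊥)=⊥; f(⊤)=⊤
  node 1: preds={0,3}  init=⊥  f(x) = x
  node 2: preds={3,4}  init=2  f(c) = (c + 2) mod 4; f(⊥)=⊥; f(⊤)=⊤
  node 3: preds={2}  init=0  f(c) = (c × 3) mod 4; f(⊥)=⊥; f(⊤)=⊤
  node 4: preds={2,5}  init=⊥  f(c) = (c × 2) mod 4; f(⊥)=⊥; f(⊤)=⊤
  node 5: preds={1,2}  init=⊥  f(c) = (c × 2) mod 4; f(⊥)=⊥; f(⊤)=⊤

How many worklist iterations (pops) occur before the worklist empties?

13

Worklist (13 pops):
  #1 pop 0: in=0 → 0 (was ⊥); enqueue []
  #2 pop 1: in=0 → 0 (was ⊥); enqueue []
  #3 pop 2: in=0 → 2 (no change)
  #4 pop 3: in=2 → ⊤ (was 0); enqueue [0,1,2]
  #5 pop 4: in=2 → 0 (was ⊥); enqueue []
  #6 pop 5: in=⊤ → ⊤ (was ⊥); enqueue [4]
  #7 pop 0: in=⊤ → ⊤ (was 0); enqueue []
  #8 pop 1: in=⊤ → ⊤ (was 0); enqueue [5]
  #9 pop 2: in=⊤ → ⊤ (was 2); enqueue [3]
  #10 pop 4: in=⊤ → ⊤ (was 0); enqueue [2]
  #11 pop 5: in=⊤ → ⊤ (no change)
  #12 pop 3: in=⊤ → ⊤ (no change)
  #13 pop 2: in=⊤ → ⊤ (no change)

Fixpoint:
  val[0] = ⊤
  val[1] = ⊤
  val[2] = ⊤
  val[3] = ⊤
  val[4] = ⊤
  val[5] = ⊤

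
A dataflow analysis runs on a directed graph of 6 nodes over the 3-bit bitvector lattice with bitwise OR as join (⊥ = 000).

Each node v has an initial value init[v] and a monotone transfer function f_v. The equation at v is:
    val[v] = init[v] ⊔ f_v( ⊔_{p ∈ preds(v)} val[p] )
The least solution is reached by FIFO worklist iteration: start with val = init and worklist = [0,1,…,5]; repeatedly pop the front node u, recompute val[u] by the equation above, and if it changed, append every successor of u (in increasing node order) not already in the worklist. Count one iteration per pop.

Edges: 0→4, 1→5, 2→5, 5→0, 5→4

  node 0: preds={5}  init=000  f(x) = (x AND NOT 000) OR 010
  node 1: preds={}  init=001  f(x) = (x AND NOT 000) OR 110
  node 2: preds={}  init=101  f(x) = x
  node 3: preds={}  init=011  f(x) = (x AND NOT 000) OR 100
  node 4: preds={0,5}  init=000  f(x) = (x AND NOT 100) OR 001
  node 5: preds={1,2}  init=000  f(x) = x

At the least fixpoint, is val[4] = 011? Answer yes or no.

yes

Worklist (8 pops):
  #1 pop 0: in=000 → 010 (was 000); enqueue []
  #2 pop 1: in=000 → 111 (was 001); enqueue []
  #3 pop 2: in=000 → 101 (no change)
  #4 pop 3: in=000 → 111 (was 011); enqueue []
  #5 pop 4: in=010 → 011 (was 000); enqueue []
  #6 pop 5: in=111 → 111 (was 000); enqueue [0,4]
  #7 pop 0: in=111 → 111 (was 010); enqueue []
  #8 pop 4: in=111 → 011 (no change)

Fixpoint:
  val[0] = 111
  val[1] = 111
  val[2] = 101
  val[3] = 111
  val[4] = 011
  val[5] = 111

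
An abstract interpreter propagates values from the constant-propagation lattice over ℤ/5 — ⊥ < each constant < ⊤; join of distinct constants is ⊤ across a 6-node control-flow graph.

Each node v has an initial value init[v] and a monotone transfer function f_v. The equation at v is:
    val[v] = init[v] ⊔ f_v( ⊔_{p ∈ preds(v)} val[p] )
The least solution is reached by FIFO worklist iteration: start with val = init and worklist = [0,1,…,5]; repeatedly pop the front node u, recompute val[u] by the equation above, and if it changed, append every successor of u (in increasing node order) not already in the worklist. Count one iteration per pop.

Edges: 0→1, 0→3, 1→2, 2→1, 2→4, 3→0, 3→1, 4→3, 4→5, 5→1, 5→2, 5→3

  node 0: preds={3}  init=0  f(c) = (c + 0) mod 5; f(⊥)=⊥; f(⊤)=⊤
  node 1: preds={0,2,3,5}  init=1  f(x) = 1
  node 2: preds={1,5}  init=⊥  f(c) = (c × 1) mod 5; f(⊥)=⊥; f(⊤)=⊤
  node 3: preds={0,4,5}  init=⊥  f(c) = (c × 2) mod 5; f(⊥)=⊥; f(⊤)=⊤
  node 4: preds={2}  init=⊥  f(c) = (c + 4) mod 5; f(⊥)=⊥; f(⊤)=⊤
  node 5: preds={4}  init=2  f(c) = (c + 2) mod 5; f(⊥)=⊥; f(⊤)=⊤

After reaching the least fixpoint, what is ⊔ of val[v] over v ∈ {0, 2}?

Trace (11 dequeues):
  [1] u=0 | in ⊥ | out 0 | ==
  [2] u=1 | in ⊤ | out 1 | ==
  [3] u=2 | in ⊤ | out ⊤ | prev ⊥ | push {1}
  [4] u=3 | in ⊤ | out ⊤ | prev ⊥ | push {0}
  [5] u=4 | in ⊤ | out ⊤ | prev ⊥ | push {3}
  [6] u=5 | in ⊤ | out ⊤ | prev 2 | push {2}
  [7] u=1 | in ⊤ | out 1 | ==
  [8] u=0 | in ⊤ | out ⊤ | prev 0 | push {1}
  [9] u=3 | in ⊤ | out ⊤ | ==
  [10] u=2 | in ⊤ | out ⊤ | ==
  [11] u=1 | in ⊤ | out 1 | ==

Converged values:
  [0] ⊤
  [1] 1
  [2] ⊤
  [3] ⊤
  [4] ⊤
  [5] ⊤

⊤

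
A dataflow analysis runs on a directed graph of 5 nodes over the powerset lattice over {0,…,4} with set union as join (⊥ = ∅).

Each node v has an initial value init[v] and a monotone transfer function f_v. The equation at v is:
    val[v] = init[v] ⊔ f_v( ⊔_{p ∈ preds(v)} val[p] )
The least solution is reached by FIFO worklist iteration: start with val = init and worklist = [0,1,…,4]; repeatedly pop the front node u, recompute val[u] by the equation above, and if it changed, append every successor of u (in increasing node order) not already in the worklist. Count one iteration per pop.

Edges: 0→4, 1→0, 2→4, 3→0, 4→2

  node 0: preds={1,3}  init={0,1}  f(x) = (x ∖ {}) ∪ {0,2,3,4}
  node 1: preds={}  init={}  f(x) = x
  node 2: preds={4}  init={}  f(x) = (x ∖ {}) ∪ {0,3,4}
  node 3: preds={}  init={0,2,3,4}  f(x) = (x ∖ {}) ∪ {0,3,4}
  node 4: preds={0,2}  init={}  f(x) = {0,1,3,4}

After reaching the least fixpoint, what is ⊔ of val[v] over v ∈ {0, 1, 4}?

Worklist (7 pops):
  #1 pop 0: in={0,2,3,4} → {0,1,2,3,4} (was {0,1}); enqueue []
  #2 pop 1: in={} → {} (no change)
  #3 pop 2: in={} → {0,3,4} (was {}); enqueue []
  #4 pop 3: in={} → {0,2,3,4} (no change)
  #5 pop 4: in={0,1,2,3,4} → {0,1,3,4} (was {}); enqueue [2]
  #6 pop 2: in={0,1,3,4} → {0,1,3,4} (was {0,3,4}); enqueue [4]
  #7 pop 4: in={0,1,2,3,4} → {0,1,3,4} (no change)

Fixpoint:
  val[0] = {0,1,2,3,4}
  val[1] = {}
  val[2] = {0,1,3,4}
  val[3] = {0,2,3,4}
  val[4] = {0,1,3,4}

{0,1,2,3,4}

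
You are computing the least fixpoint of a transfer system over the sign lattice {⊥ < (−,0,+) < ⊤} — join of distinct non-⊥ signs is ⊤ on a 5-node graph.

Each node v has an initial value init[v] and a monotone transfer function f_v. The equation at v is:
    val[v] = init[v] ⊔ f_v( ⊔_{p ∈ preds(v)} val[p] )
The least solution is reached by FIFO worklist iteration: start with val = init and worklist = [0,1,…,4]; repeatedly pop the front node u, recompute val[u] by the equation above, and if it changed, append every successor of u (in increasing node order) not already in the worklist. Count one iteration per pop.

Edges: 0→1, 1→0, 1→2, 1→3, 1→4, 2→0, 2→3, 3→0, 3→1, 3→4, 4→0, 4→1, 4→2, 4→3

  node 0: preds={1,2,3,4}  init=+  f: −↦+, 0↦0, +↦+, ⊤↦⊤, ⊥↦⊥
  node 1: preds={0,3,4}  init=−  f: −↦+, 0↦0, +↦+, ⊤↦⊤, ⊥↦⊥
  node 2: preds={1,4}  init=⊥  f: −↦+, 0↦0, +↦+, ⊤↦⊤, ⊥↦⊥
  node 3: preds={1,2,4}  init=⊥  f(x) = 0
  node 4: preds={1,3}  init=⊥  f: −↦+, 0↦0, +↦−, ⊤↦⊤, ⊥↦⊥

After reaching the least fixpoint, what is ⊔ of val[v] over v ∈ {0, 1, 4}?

⊤

Worklist (9 pops):
  #1 pop 0: in=− → + (no change)
  #2 pop 1: in=+ → ⊤ (was −); enqueue [0]
  #3 pop 2: in=⊤ → ⊤ (was ⊥); enqueue []
  #4 pop 3: in=⊤ → 0 (was ⊥); enqueue [1]
  #5 pop 4: in=⊤ → ⊤ (was ⊥); enqueue [2,3]
  #6 pop 0: in=⊤ → ⊤ (was +); enqueue []
  #7 pop 1: in=⊤ → ⊤ (no change)
  #8 pop 2: in=⊤ → ⊤ (no change)
  #9 pop 3: in=⊤ → 0 (no change)

Fixpoint:
  val[0] = ⊤
  val[1] = ⊤
  val[2] = ⊤
  val[3] = 0
  val[4] = ⊤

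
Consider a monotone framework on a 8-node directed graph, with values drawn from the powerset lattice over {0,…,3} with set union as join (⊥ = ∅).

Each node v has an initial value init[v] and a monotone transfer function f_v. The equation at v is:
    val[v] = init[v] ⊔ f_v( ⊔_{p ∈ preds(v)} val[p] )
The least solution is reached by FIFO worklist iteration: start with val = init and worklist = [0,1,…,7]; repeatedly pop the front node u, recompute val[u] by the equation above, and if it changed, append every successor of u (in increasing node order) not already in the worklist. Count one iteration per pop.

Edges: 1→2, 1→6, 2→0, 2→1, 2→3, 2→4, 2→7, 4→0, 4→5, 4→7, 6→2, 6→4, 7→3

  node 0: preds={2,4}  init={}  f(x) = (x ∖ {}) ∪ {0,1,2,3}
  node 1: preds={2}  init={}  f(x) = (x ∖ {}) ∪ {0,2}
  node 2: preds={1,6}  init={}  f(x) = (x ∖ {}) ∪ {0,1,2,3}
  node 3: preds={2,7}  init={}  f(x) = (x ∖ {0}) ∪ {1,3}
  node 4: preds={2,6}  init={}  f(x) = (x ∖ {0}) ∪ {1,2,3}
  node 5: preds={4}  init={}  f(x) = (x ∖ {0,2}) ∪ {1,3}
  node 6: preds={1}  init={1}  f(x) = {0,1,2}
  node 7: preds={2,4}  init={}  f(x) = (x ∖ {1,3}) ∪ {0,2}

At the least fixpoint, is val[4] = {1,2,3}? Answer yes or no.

yes

Trace (14 dequeues):
  [1] u=0 | in {} | out {0,1,2,3} | prev {} | push {}
  [2] u=1 | in {} | out {0,2} | prev {} | push {}
  [3] u=2 | in {0,1,2} | out {0,1,2,3} | prev {} | push {0,1}
  [4] u=3 | in {0,1,2,3} | out {1,2,3} | prev {} | push {}
  [5] u=4 | in {0,1,2,3} | out {1,2,3} | prev {} | push {}
  [6] u=5 | in {1,2,3} | out {1,3} | prev {} | push {}
  [7] u=6 | in {0,2} | out {0,1,2} | prev {1} | push {2,4}
  [8] u=7 | in {0,1,2,3} | out {0,2} | prev {} | push {3}
  [9] u=0 | in {0,1,2,3} | out {0,1,2,3} | ==
  [10] u=1 | in {0,1,2,3} | out {0,1,2,3} | prev {0,2} | push {6}
  [11] u=2 | in {0,1,2,3} | out {0,1,2,3} | ==
  [12] u=4 | in {0,1,2,3} | out {1,2,3} | ==
  [13] u=3 | in {0,1,2,3} | out {1,2,3} | ==
  [14] u=6 | in {0,1,2,3} | out {0,1,2} | ==

Converged values:
  [0] {0,1,2,3}
  [1] {0,1,2,3}
  [2] {0,1,2,3}
  [3] {1,2,3}
  [4] {1,2,3}
  [5] {1,3}
  [6] {0,1,2}
  [7] {0,2}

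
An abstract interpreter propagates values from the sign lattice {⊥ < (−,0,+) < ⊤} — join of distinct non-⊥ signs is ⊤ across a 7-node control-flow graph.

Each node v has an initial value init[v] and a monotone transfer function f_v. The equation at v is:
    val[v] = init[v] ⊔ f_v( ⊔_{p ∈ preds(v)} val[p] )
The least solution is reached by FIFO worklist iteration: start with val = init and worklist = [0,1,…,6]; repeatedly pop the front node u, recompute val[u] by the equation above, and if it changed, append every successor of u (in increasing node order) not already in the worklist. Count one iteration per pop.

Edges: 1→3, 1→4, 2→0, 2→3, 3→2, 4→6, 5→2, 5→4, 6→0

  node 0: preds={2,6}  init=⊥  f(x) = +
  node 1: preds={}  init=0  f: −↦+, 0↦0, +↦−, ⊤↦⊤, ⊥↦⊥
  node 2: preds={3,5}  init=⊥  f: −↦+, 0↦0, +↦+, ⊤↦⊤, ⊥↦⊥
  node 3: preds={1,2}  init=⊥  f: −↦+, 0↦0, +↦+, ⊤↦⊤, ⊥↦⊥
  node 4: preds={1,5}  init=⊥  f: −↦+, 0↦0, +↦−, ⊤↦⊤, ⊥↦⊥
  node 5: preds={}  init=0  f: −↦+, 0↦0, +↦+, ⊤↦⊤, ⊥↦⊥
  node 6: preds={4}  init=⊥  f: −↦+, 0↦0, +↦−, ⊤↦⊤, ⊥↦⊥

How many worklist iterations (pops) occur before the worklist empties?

9

Trace (9 dequeues):
  [1] u=0 | in ⊥ | out + | prev ⊥ | push {}
  [2] u=1 | in ⊥ | out 0 | ==
  [3] u=2 | in 0 | out 0 | prev ⊥ | push {0}
  [4] u=3 | in 0 | out 0 | prev ⊥ | push {2}
  [5] u=4 | in 0 | out 0 | prev ⊥ | push {}
  [6] u=5 | in ⊥ | out 0 | ==
  [7] u=6 | in 0 | out 0 | prev ⊥ | push {}
  [8] u=0 | in 0 | out + | ==
  [9] u=2 | in 0 | out 0 | ==

Converged values:
  [0] +
  [1] 0
  [2] 0
  [3] 0
  [4] 0
  [5] 0
  [6] 0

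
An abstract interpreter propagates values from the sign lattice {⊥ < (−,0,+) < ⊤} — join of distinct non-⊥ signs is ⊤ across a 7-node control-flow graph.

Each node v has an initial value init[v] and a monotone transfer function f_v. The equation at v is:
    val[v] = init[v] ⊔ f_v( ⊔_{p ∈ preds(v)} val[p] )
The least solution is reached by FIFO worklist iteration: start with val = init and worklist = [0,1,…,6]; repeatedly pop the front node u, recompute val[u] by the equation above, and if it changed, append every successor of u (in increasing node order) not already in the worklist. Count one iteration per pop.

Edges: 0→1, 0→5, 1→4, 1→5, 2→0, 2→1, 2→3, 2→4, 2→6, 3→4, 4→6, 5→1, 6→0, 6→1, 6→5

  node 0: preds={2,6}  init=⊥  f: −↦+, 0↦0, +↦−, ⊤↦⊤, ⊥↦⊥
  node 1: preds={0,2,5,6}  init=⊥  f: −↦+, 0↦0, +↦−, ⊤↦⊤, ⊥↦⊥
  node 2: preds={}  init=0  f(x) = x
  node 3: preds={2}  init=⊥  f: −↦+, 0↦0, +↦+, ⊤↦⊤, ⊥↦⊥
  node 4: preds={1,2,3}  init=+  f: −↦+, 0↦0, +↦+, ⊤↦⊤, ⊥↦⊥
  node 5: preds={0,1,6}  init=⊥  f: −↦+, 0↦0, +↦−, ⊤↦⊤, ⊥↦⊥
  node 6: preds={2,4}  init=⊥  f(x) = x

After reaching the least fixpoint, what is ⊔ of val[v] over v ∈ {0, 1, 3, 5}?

⊤

Worklist (12 pops):
  #1 pop 0: in=0 → 0 (was ⊥); enqueue []
  #2 pop 1: in=0 → 0 (was ⊥); enqueue []
  #3 pop 2: in=⊥ → 0 (no change)
  #4 pop 3: in=0 → 0 (was ⊥); enqueue []
  #5 pop 4: in=0 → ⊤ (was +); enqueue []
  #6 pop 5: in=0 → 0 (was ⊥); enqueue [1]
  #7 pop 6: in=⊤ → ⊤ (was ⊥); enqueue [0,5]
  #8 pop 1: in=⊤ → ⊤ (was 0); enqueue [4]
  #9 pop 0: in=⊤ → ⊤ (was 0); enqueue [1]
  #10 pop 5: in=⊤ → ⊤ (was 0); enqueue []
  #11 pop 4: in=⊤ → ⊤ (no change)
  #12 pop 1: in=⊤ → ⊤ (no change)

Fixpoint:
  val[0] = ⊤
  val[1] = ⊤
  val[2] = 0
  val[3] = 0
  val[4] = ⊤
  val[5] = ⊤
  val[6] = ⊤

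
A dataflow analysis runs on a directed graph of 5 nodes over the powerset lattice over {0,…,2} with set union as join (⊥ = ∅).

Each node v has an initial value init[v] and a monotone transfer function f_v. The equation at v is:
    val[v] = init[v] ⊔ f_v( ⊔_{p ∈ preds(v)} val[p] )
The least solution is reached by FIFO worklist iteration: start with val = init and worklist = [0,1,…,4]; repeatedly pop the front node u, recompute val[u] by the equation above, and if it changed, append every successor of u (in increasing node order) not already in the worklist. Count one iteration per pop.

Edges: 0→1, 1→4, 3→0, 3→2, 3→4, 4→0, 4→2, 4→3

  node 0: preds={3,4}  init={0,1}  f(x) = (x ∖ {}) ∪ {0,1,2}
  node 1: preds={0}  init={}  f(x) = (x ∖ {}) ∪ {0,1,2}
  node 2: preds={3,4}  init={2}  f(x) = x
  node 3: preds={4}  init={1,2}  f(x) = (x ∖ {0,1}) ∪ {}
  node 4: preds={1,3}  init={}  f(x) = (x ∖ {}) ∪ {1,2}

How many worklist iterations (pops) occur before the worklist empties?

Trace (8 dequeues):
  [1] u=0 | in {1,2} | out {0,1,2} | prev {0,1} | push {}
  [2] u=1 | in {0,1,2} | out {0,1,2} | prev {} | push {}
  [3] u=2 | in {1,2} | out {1,2} | prev {2} | push {}
  [4] u=3 | in {} | out {1,2} | ==
  [5] u=4 | in {0,1,2} | out {0,1,2} | prev {} | push {0,2,3}
  [6] u=0 | in {0,1,2} | out {0,1,2} | ==
  [7] u=2 | in {0,1,2} | out {0,1,2} | prev {1,2} | push {}
  [8] u=3 | in {0,1,2} | out {1,2} | ==

Converged values:
  [0] {0,1,2}
  [1] {0,1,2}
  [2] {0,1,2}
  [3] {1,2}
  [4] {0,1,2}

8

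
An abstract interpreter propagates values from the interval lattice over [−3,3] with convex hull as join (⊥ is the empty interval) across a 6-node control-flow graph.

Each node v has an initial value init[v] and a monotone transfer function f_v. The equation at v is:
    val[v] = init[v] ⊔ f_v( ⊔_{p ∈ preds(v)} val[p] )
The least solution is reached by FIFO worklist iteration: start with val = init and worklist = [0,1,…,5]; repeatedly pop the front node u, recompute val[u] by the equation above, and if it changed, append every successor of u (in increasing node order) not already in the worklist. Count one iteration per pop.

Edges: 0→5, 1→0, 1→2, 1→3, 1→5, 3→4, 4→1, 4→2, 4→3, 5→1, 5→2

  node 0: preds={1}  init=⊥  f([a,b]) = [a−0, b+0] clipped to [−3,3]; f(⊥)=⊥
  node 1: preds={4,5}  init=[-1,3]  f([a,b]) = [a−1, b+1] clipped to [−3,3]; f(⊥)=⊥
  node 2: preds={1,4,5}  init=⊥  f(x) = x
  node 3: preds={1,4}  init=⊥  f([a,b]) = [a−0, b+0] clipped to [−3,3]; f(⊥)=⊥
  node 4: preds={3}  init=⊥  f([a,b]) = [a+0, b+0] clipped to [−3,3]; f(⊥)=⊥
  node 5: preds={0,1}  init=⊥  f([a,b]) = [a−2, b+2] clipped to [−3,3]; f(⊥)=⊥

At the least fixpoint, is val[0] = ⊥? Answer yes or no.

no

Worklist (15 pops):
  #1 pop 0: in=[-1,3] → [-1,3] (was ⊥); enqueue []
  #2 pop 1: in=⊥ → [-1,3] (no change)
  #3 pop 2: in=[-1,3] → [-1,3] (was ⊥); enqueue []
  #4 pop 3: in=[-1,3] → [-1,3] (was ⊥); enqueue []
  #5 pop 4: in=[-1,3] → [-1,3] (was ⊥); enqueue [1,2,3]
  #6 pop 5: in=[-1,3] → [-3,3] (was ⊥); enqueue []
  #7 pop 1: in=[-3,3] → [-3,3] (was [-1,3]); enqueue [0,5]
  #8 pop 2: in=[-3,3] → [-3,3] (was [-1,3]); enqueue []
  #9 pop 3: in=[-3,3] → [-3,3] (was [-1,3]); enqueue [4]
  #10 pop 0: in=[-3,3] → [-3,3] (was [-1,3]); enqueue []
  #11 pop 5: in=[-3,3] → [-3,3] (no change)
  #12 pop 4: in=[-3,3] → [-3,3] (was [-1,3]); enqueue [1,2,3]
  #13 pop 1: in=[-3,3] → [-3,3] (no change)
  #14 pop 2: in=[-3,3] → [-3,3] (no change)
  #15 pop 3: in=[-3,3] → [-3,3] (no change)

Fixpoint:
  val[0] = [-3,3]
  val[1] = [-3,3]
  val[2] = [-3,3]
  val[3] = [-3,3]
  val[4] = [-3,3]
  val[5] = [-3,3]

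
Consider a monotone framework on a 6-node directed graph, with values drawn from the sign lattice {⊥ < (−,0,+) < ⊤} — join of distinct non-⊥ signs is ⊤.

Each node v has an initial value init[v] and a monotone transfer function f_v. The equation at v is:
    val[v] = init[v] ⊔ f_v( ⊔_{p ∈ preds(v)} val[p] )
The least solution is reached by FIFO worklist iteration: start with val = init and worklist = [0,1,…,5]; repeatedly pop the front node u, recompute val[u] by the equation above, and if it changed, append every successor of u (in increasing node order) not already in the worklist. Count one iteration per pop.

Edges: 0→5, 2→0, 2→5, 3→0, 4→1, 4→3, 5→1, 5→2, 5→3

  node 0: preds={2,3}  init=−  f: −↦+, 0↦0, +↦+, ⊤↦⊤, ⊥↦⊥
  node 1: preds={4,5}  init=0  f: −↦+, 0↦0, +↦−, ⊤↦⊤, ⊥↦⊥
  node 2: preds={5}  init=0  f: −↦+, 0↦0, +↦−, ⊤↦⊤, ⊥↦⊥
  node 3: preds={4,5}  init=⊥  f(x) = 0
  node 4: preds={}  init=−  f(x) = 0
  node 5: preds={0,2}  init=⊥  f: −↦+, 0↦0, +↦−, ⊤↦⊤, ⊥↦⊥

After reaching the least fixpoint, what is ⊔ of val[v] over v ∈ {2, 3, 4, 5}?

⊤

Iteration log — 12 steps:
  step 1. node 0  ⊔preds=0  new=⊤  old=−  +wl: 
  step 2. node 1  ⊔preds=−  new=⊤  old=0  +wl: 
  step 3. node 2  ⊔preds=⊥  new=0  stable
  step 4. node 3  ⊔preds=−  new=0  old=⊥  +wl: 0
  step 5. node 4  ⊔preds=⊥  new=⊤  old=−  +wl: 1,3
  step 6. node 5  ⊔preds=⊤  new=⊤  old=⊥  +wl: 2
  step 7. node 0  ⊔preds=0  new=⊤  stable
  step 8. node 1  ⊔preds=⊤  new=⊤  stable
  step 9. node 3  ⊔preds=⊤  new=0  stable
  step 10. node 2  ⊔preds=⊤  new=⊤  old=0  +wl: 0,5
  step 11. node 0  ⊔preds=⊤  new=⊤  stable
  step 12. node 5  ⊔preds=⊤  new=⊤  stable

Least fixpoint reached:
  node 0: ⊤
  node 1: ⊤
  node 2: ⊤
  node 3: 0
  node 4: ⊤
  node 5: ⊤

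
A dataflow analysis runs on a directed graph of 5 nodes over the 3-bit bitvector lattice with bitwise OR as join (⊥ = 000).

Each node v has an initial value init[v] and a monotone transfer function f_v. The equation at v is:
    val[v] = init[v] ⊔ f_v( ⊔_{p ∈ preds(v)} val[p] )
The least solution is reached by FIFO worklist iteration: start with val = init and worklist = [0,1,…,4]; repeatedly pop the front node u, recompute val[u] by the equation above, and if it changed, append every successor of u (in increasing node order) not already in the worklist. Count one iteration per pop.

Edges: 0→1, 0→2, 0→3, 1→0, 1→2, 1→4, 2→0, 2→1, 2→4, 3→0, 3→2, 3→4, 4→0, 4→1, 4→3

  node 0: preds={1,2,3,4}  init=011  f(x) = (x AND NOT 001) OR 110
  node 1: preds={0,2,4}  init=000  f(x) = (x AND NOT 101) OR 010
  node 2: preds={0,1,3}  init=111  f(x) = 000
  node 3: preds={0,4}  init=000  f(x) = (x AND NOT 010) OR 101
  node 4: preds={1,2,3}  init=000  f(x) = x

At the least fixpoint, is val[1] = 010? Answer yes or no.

yes

Trace (9 dequeues):
  [1] u=0 | in 111 | out 111 | prev 011 | push {}
  [2] u=1 | in 111 | out 010 | prev 000 | push {0}
  [3] u=2 | in 111 | out 111 | ==
  [4] u=3 | in 111 | out 101 | prev 000 | push {2}
  [5] u=4 | in 111 | out 111 | prev 000 | push {1,3}
  [6] u=0 | in 111 | out 111 | ==
  [7] u=2 | in 111 | out 111 | ==
  [8] u=1 | in 111 | out 010 | ==
  [9] u=3 | in 111 | out 101 | ==

Converged values:
  [0] 111
  [1] 010
  [2] 111
  [3] 101
  [4] 111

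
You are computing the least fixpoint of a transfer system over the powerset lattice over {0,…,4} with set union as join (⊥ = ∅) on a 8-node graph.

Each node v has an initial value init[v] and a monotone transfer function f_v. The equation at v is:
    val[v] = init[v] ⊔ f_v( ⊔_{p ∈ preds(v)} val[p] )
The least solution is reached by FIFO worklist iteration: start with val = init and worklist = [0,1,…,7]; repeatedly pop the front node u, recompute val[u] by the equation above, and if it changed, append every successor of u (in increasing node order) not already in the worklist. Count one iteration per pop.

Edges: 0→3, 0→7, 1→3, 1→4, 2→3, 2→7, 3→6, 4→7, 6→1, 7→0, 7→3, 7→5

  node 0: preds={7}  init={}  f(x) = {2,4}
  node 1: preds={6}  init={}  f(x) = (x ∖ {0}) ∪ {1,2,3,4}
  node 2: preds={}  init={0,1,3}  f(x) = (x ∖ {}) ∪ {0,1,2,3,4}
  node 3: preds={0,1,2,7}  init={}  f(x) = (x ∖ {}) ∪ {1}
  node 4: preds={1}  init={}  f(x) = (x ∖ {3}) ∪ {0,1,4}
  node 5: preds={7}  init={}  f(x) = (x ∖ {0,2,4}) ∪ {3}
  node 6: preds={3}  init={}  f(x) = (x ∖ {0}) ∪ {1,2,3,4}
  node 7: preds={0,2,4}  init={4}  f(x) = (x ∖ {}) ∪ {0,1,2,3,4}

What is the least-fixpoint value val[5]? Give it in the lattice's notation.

Iteration log — 12 steps:
  step 1. node 0  ⊔preds={4}  new={2,4}  old={}  +wl: 
  step 2. node 1  ⊔preds={}  new={1,2,3,4}  old={}  +wl: 
  step 3. node 2  ⊔preds={}  new={0,1,2,3,4}  old={0,1,3}  +wl: 
  step 4. node 3  ⊔preds={0,1,2,3,4}  new={0,1,2,3,4}  old={}  +wl: 
  step 5. node 4  ⊔preds={1,2,3,4}  new={0,1,2,4}  old={}  +wl: 
  step 6. node 5  ⊔preds={4}  new={3}  old={}  +wl: 
  step 7. node 6  ⊔preds={0,1,2,3,4}  new={1,2,3,4}  old={}  +wl: 1
  step 8. node 7  ⊔preds={0,1,2,3,4}  new={0,1,2,3,4}  old={4}  +wl: 0,3,5
  step 9. node 1  ⊔preds={1,2,3,4}  new={1,2,3,4}  stable
  step 10. node 0  ⊔preds={0,1,2,3,4}  new={2,4}  stable
  step 11. node 3  ⊔preds={0,1,2,3,4}  new={0,1,2,3,4}  stable
  step 12. node 5  ⊔preds={0,1,2,3,4}  new={1,3}  old={3}  +wl: 

Least fixpoint reached:
  node 0: {2,4}
  node 1: {1,2,3,4}
  node 2: {0,1,2,3,4}
  node 3: {0,1,2,3,4}
  node 4: {0,1,2,4}
  node 5: {1,3}
  node 6: {1,2,3,4}
  node 7: {0,1,2,3,4}

{1,3}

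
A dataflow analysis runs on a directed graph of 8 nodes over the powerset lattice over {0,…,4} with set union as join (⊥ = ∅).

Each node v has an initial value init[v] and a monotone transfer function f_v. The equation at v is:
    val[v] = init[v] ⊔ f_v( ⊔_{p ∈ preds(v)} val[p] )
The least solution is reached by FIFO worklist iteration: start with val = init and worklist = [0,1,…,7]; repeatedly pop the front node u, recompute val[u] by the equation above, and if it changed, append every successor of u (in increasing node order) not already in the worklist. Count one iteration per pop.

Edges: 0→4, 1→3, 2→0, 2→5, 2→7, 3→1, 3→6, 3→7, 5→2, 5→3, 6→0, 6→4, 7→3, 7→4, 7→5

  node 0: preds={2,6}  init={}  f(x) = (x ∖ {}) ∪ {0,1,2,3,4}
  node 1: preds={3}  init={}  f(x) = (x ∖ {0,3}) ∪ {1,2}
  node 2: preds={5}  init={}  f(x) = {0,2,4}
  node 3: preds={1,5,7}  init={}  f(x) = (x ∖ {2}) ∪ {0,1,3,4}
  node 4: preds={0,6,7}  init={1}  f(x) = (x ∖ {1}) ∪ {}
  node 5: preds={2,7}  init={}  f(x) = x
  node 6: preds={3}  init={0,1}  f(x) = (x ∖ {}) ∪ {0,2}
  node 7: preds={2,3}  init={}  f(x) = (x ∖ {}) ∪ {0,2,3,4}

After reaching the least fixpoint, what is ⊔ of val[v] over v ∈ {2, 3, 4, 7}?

{0,1,2,3,4}

Worklist (16 pops):
  #1 pop 0: in={0,1} → {0,1,2,3,4} (was {}); enqueue []
  #2 pop 1: in={} → {1,2} (was {}); enqueue []
  #3 pop 2: in={} → {0,2,4} (was {}); enqueue [0]
  #4 pop 3: in={1,2} → {0,1,3,4} (was {}); enqueue [1]
  #5 pop 4: in={0,1,2,3,4} → {0,1,2,3,4} (was {1}); enqueue []
  #6 pop 5: in={0,2,4} → {0,2,4} (was {}); enqueue [2,3]
  #7 pop 6: in={0,1,3,4} → {0,1,2,3,4} (was {0,1}); enqueue [4]
  #8 pop 7: in={0,1,2,3,4} → {0,1,2,3,4} (was {}); enqueue [5]
  #9 pop 0: in={0,1,2,3,4} → {0,1,2,3,4} (no change)
  #10 pop 1: in={0,1,3,4} → {1,2,4} (was {1,2}); enqueue []
  #11 pop 2: in={0,2,4} → {0,2,4} (no change)
  #12 pop 3: in={0,1,2,3,4} → {0,1,3,4} (no change)
  #13 pop 4: in={0,1,2,3,4} → {0,1,2,3,4} (no change)
  #14 pop 5: in={0,1,2,3,4} → {0,1,2,3,4} (was {0,2,4}); enqueue [2,3]
  #15 pop 2: in={0,1,2,3,4} → {0,2,4} (no change)
  #16 pop 3: in={0,1,2,3,4} → {0,1,3,4} (no change)

Fixpoint:
  val[0] = {0,1,2,3,4}
  val[1] = {1,2,4}
  val[2] = {0,2,4}
  val[3] = {0,1,3,4}
  val[4] = {0,1,2,3,4}
  val[5] = {0,1,2,3,4}
  val[6] = {0,1,2,3,4}
  val[7] = {0,1,2,3,4}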